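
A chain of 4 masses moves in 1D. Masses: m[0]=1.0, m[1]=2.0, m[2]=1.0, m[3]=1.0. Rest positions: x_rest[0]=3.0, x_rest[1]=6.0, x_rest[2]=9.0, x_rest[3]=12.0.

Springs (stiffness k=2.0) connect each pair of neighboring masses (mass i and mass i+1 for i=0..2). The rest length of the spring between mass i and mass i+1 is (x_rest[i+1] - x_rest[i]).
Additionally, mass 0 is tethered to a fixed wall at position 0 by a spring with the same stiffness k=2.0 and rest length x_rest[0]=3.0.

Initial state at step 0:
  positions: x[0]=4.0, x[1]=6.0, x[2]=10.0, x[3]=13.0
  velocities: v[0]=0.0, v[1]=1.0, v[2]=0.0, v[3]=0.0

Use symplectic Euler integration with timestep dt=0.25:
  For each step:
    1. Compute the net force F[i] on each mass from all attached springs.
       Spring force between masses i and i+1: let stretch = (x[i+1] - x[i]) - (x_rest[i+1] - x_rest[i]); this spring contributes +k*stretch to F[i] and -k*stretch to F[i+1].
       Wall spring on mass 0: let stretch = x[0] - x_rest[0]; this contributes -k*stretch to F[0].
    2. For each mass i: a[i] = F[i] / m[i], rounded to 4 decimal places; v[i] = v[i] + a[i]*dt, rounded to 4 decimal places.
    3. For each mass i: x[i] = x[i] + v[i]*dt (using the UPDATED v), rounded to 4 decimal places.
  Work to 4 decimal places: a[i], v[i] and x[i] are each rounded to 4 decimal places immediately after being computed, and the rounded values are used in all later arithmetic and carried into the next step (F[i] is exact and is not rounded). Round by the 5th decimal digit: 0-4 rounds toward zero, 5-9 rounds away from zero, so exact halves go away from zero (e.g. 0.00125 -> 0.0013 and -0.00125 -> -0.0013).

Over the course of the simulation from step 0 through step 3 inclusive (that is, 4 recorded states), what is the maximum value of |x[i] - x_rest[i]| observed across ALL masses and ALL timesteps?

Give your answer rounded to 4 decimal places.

Step 0: x=[4.0000 6.0000 10.0000 13.0000] v=[0.0000 1.0000 0.0000 0.0000]
Step 1: x=[3.7500 6.3750 9.8750 13.0000] v=[-1.0000 1.5000 -0.5000 0.0000]
Step 2: x=[3.3594 6.8047 9.7031 12.9844] v=[-1.5625 1.7188 -0.6875 -0.0625]
Step 3: x=[2.9795 7.2002 9.5791 12.9336] v=[-1.5196 1.5821 -0.4961 -0.2032]
Max displacement = 1.2002

Answer: 1.2002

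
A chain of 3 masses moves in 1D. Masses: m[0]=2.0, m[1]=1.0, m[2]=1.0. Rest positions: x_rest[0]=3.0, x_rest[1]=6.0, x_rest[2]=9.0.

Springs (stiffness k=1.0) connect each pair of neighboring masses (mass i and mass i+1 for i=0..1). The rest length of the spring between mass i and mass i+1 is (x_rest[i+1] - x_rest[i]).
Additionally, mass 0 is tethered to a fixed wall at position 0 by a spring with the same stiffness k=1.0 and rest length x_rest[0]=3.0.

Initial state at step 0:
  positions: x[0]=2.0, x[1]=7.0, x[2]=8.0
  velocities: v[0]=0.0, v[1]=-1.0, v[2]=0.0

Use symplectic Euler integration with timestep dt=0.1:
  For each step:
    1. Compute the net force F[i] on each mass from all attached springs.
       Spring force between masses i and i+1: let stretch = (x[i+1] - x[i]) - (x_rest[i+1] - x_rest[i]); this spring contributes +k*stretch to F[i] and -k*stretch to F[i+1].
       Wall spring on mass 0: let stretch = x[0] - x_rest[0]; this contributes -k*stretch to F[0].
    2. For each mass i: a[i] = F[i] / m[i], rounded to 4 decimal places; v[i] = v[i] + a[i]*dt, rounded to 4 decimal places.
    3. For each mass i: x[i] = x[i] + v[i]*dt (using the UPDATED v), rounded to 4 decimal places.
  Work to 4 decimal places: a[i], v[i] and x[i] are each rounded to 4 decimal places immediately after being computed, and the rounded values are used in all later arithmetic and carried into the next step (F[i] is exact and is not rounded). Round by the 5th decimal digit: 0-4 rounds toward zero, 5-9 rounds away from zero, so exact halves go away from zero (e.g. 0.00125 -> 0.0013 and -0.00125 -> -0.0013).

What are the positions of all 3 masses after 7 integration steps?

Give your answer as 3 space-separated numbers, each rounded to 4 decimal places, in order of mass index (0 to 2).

Step 0: x=[2.0000 7.0000 8.0000] v=[0.0000 -1.0000 0.0000]
Step 1: x=[2.0150 6.8600 8.0200] v=[0.1500 -1.4000 0.2000]
Step 2: x=[2.0442 6.6832 8.0584] v=[0.2915 -1.7685 0.3840]
Step 3: x=[2.0863 6.4737 8.1131] v=[0.4212 -2.0949 0.5465]
Step 4: x=[2.1399 6.2367 8.1814] v=[0.5363 -2.3697 0.6826]
Step 5: x=[2.2033 5.9782 8.2602] v=[0.6342 -2.5849 0.7881]
Step 6: x=[2.2746 5.7048 8.3462] v=[0.7128 -2.7342 0.8599]
Step 7: x=[2.3517 5.4235 8.4358] v=[0.7706 -2.8131 0.8958]

Answer: 2.3517 5.4235 8.4358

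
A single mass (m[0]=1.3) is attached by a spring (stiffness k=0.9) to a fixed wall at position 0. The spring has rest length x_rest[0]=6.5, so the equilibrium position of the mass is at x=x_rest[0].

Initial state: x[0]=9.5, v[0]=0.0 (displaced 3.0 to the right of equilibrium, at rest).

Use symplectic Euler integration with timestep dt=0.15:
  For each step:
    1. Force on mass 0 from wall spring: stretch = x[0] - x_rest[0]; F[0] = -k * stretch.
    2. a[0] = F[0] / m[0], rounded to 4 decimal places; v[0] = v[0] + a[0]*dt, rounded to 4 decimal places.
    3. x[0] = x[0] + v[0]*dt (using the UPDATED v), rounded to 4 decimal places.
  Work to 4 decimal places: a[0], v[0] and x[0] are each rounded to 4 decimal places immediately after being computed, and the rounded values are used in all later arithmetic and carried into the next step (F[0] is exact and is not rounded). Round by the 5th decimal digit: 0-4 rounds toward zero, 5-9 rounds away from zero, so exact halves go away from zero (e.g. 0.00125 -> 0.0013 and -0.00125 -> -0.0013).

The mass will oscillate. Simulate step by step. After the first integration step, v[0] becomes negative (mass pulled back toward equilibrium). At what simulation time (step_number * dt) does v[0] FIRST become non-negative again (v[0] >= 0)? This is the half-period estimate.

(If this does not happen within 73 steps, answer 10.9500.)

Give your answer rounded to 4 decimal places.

Step 0: x=[9.5000] v=[0.0000]
Step 1: x=[9.4533] v=[-0.3115]
Step 2: x=[9.3606] v=[-0.6182]
Step 3: x=[9.2233] v=[-0.9153]
Step 4: x=[9.0436] v=[-1.1981]
Step 5: x=[8.8243] v=[-1.4623]
Step 6: x=[8.5687] v=[-1.7037]
Step 7: x=[8.2809] v=[-1.9185]
Step 8: x=[7.9654] v=[-2.1034]
Step 9: x=[7.6271] v=[-2.2556]
Step 10: x=[7.2712] v=[-2.3726]
Step 11: x=[6.9033] v=[-2.4527]
Step 12: x=[6.5291] v=[-2.4946]
Step 13: x=[6.1545] v=[-2.4976]
Step 14: x=[5.7852] v=[-2.4617]
Step 15: x=[5.4271] v=[-2.3875]
Step 16: x=[5.0857] v=[-2.2761]
Step 17: x=[4.7663] v=[-2.1292]
Step 18: x=[4.4739] v=[-1.9492]
Step 19: x=[4.2131] v=[-1.7388]
Step 20: x=[3.9879] v=[-1.5013]
Step 21: x=[3.8018] v=[-1.2404]
Step 22: x=[3.6578] v=[-0.9602]
Step 23: x=[3.5581] v=[-0.6650]
Step 24: x=[3.5042] v=[-0.3595]
Step 25: x=[3.4969] v=[-0.0484]
Step 26: x=[3.5364] v=[0.2635]
First v>=0 after going negative at step 26, time=3.9000

Answer: 3.9000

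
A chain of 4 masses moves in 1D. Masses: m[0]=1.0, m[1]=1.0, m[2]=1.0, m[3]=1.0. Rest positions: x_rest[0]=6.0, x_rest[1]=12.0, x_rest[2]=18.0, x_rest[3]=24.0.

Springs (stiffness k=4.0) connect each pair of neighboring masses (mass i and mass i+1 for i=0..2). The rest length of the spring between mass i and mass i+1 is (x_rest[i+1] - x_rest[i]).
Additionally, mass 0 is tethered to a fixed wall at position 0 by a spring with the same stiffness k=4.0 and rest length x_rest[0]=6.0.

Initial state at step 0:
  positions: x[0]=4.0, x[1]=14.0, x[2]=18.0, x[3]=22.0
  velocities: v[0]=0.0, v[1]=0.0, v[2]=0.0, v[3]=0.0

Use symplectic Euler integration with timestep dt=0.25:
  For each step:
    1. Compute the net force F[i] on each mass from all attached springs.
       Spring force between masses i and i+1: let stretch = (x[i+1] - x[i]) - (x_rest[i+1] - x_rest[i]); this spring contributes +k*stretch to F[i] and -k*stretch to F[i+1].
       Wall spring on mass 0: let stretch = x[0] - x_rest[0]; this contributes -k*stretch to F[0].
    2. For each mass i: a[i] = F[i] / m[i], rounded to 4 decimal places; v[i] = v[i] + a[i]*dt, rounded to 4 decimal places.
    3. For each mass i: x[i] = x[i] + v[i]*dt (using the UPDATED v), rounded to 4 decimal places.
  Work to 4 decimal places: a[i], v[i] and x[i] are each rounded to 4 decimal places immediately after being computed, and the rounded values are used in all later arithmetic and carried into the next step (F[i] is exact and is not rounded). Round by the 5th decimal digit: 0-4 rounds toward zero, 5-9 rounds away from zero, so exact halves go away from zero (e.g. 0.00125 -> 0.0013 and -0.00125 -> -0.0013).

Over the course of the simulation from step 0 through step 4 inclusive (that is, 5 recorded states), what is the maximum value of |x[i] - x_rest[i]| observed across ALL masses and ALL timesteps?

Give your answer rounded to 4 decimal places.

Answer: 2.2812

Derivation:
Step 0: x=[4.0000 14.0000 18.0000 22.0000] v=[0.0000 0.0000 0.0000 0.0000]
Step 1: x=[5.5000 12.5000 18.0000 22.5000] v=[6.0000 -6.0000 0.0000 2.0000]
Step 2: x=[7.3750 10.6250 17.7500 23.3750] v=[7.5000 -7.5000 -1.0000 3.5000]
Step 3: x=[8.2188 9.7188 17.1250 24.3438] v=[3.3750 -3.6250 -2.5000 3.8750]
Step 4: x=[7.3829 10.2891 16.4532 25.0079] v=[-3.3438 2.2812 -2.6874 2.6562]
Max displacement = 2.2812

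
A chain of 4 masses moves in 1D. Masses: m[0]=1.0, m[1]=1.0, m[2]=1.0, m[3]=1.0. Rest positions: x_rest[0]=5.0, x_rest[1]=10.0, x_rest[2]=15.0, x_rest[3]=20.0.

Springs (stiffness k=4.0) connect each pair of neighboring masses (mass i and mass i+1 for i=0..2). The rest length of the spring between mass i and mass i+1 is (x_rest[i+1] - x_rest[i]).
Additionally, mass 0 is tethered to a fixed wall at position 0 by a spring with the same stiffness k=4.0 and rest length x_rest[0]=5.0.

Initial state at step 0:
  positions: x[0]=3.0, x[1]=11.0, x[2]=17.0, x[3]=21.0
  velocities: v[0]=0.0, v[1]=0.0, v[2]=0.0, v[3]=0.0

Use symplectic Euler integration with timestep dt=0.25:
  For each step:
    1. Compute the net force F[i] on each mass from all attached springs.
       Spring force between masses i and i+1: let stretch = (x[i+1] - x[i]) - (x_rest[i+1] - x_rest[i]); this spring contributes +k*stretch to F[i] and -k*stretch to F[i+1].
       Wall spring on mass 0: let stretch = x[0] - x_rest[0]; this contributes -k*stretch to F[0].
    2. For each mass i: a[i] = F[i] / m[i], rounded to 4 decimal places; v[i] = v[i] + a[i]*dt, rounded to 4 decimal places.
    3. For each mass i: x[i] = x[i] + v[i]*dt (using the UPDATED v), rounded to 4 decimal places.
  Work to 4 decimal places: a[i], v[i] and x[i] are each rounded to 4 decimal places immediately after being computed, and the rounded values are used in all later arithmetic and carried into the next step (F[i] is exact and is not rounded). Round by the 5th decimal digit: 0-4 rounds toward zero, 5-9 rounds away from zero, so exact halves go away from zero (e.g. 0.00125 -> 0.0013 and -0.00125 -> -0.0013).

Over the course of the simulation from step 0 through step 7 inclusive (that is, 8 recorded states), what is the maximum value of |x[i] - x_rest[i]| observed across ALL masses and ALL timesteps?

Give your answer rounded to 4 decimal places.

Step 0: x=[3.0000 11.0000 17.0000 21.0000] v=[0.0000 0.0000 0.0000 0.0000]
Step 1: x=[4.2500 10.5000 16.5000 21.2500] v=[5.0000 -2.0000 -2.0000 1.0000]
Step 2: x=[6.0000 9.9375 15.6875 21.5625] v=[7.0000 -2.2500 -3.2500 1.2500]
Step 3: x=[7.2344 9.8281 14.9063 21.6563] v=[4.9375 -0.4375 -3.1250 0.3750]
Step 4: x=[7.3086 10.3399 14.5430 21.3126] v=[0.2968 2.0470 -1.4532 -1.3750]
Step 5: x=[6.3135 11.1446 14.8213 20.5265] v=[-3.9805 3.2188 1.1133 -3.1446]
Step 6: x=[4.9478 11.6607 15.6068 19.5641] v=[-5.4629 2.0644 3.1418 -3.8498]
Step 7: x=[4.0234 11.4851 16.3951 18.8623] v=[-3.6978 -0.7024 3.1530 -2.8071]
Max displacement = 2.3086

Answer: 2.3086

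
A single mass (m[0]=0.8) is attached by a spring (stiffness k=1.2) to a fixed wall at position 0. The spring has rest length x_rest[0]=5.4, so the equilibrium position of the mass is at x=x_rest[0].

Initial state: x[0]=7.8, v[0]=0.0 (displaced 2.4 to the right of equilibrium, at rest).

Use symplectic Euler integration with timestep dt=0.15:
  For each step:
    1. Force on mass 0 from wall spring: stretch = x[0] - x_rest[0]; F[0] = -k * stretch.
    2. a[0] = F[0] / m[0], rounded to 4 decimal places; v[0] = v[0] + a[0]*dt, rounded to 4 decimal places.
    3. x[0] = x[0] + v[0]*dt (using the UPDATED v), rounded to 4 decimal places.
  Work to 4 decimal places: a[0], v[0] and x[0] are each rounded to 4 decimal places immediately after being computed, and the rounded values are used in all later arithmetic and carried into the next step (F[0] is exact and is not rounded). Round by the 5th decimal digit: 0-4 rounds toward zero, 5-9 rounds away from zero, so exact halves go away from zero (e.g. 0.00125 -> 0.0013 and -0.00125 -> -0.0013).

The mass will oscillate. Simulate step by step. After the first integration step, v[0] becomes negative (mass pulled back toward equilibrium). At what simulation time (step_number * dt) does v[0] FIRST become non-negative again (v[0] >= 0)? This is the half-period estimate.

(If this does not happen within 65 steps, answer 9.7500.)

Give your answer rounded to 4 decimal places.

Step 0: x=[7.8000] v=[0.0000]
Step 1: x=[7.7190] v=[-0.5400]
Step 2: x=[7.5597] v=[-1.0618]
Step 3: x=[7.3275] v=[-1.5477]
Step 4: x=[7.0303] v=[-1.9814]
Step 5: x=[6.6781] v=[-2.3482]
Step 6: x=[6.2827] v=[-2.6358]
Step 7: x=[5.8575] v=[-2.8344]
Step 8: x=[5.4169] v=[-2.9373]
Step 9: x=[4.9757] v=[-2.9411]
Step 10: x=[4.5489] v=[-2.8456]
Step 11: x=[4.1508] v=[-2.6541]
Step 12: x=[3.7949] v=[-2.3730]
Step 13: x=[3.4931] v=[-2.0118]
Step 14: x=[3.2557] v=[-1.5827]
Step 15: x=[3.0907] v=[-1.1002]
Step 16: x=[3.0036] v=[-0.5806]
Step 17: x=[2.9974] v=[-0.0414]
Step 18: x=[3.0723] v=[0.4992]
First v>=0 after going negative at step 18, time=2.7000

Answer: 2.7000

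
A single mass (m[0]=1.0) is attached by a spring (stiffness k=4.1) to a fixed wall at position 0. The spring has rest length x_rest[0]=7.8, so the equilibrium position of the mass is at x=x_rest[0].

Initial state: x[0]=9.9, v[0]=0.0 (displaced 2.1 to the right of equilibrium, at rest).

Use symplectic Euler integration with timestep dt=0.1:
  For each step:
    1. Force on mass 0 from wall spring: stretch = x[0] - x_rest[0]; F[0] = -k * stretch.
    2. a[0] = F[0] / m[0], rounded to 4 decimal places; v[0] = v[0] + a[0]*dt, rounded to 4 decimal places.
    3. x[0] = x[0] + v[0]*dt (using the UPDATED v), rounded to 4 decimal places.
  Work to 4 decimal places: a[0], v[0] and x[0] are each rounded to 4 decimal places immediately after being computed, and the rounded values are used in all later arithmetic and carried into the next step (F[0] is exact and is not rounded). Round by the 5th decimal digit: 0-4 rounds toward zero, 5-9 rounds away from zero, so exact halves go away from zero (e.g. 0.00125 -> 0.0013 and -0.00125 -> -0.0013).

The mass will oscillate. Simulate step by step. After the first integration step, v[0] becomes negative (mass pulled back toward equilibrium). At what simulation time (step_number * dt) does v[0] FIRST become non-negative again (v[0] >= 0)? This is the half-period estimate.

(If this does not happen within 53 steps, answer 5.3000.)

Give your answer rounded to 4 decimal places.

Step 0: x=[9.9000] v=[0.0000]
Step 1: x=[9.8139] v=[-0.8610]
Step 2: x=[9.6452] v=[-1.6867]
Step 3: x=[9.4009] v=[-2.4432]
Step 4: x=[9.0909] v=[-3.0996]
Step 5: x=[8.7280] v=[-3.6289]
Step 6: x=[8.3271] v=[-4.0094]
Step 7: x=[7.9046] v=[-4.2255]
Step 8: x=[7.4778] v=[-4.2684]
Step 9: x=[7.0642] v=[-4.1363]
Step 10: x=[6.6807] v=[-3.8346]
Step 11: x=[6.3431] v=[-3.3757]
Step 12: x=[6.0653] v=[-2.7784]
Step 13: x=[5.8586] v=[-2.0672]
Step 14: x=[5.7315] v=[-1.2712]
Step 15: x=[5.6892] v=[-0.4231]
Step 16: x=[5.7334] v=[0.4423]
First v>=0 after going negative at step 16, time=1.6000

Answer: 1.6000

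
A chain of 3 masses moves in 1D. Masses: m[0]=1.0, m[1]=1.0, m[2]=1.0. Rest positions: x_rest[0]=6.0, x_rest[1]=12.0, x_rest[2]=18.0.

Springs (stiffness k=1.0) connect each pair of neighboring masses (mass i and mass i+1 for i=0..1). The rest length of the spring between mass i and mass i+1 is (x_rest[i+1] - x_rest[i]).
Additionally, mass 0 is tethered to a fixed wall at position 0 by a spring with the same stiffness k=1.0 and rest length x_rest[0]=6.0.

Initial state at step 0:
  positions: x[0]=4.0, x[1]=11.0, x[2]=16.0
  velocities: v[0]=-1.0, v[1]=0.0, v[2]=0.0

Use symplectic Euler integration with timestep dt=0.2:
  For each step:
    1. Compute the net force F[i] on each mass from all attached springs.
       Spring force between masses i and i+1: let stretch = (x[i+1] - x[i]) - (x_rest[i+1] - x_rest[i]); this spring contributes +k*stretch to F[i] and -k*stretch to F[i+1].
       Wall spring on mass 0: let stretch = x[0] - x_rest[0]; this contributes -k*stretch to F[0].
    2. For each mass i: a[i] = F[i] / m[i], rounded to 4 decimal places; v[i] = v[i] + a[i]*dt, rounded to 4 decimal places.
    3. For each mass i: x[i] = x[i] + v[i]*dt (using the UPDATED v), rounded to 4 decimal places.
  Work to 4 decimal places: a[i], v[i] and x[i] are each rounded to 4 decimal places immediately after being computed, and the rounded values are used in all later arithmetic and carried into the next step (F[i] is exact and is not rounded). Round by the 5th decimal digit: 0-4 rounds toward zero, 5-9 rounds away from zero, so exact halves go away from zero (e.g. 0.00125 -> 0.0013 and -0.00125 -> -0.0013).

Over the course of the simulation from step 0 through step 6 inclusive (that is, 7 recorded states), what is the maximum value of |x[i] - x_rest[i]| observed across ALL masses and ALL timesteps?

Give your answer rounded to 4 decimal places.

Answer: 2.1337

Derivation:
Step 0: x=[4.0000 11.0000 16.0000] v=[-1.0000 0.0000 0.0000]
Step 1: x=[3.9200 10.9200 16.0400] v=[-0.4000 -0.4000 0.2000]
Step 2: x=[3.9632 10.7648 16.1152] v=[0.2160 -0.7760 0.3760]
Step 3: x=[4.1199 10.5516 16.2164] v=[0.7837 -1.0662 0.5059]
Step 4: x=[4.3691 10.3077 16.3310] v=[1.2461 -1.2196 0.5729]
Step 5: x=[4.6811 10.0672 16.4446] v=[1.5600 -1.2027 0.5682]
Step 6: x=[5.0213 9.8663 16.5431] v=[1.7010 -1.0044 0.4927]
Max displacement = 2.1337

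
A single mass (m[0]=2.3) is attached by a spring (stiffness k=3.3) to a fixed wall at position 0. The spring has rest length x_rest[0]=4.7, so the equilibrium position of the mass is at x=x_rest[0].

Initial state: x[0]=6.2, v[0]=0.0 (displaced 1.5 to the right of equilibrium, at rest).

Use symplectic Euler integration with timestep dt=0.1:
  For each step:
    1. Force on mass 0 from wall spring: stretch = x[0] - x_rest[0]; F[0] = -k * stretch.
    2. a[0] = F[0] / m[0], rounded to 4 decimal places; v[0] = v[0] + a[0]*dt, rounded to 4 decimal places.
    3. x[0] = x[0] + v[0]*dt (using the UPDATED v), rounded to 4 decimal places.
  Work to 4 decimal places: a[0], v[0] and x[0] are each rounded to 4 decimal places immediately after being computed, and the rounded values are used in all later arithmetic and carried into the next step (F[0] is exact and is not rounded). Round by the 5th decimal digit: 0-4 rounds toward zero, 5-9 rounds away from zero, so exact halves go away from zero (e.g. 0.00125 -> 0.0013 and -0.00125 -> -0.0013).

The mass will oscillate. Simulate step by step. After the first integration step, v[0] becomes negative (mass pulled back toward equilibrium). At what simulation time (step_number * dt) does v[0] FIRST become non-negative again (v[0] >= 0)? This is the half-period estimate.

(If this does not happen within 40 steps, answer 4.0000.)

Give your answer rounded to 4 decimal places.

Step 0: x=[6.2000] v=[0.0000]
Step 1: x=[6.1785] v=[-0.2152]
Step 2: x=[6.1358] v=[-0.4273]
Step 3: x=[6.0725] v=[-0.6333]
Step 4: x=[5.9895] v=[-0.8302]
Step 5: x=[5.8880] v=[-1.0152]
Step 6: x=[5.7694] v=[-1.1857]
Step 7: x=[5.6355] v=[-1.3391]
Step 8: x=[5.4882] v=[-1.4733]
Step 9: x=[5.3296] v=[-1.5864]
Step 10: x=[5.1619] v=[-1.6767]
Step 11: x=[4.9876] v=[-1.7430]
Step 12: x=[4.8092] v=[-1.7843]
Step 13: x=[4.6292] v=[-1.8000]
Step 14: x=[4.4502] v=[-1.7898]
Step 15: x=[4.2748] v=[-1.7540]
Step 16: x=[4.1055] v=[-1.6930]
Step 17: x=[3.9447] v=[-1.6077]
Step 18: x=[3.7948] v=[-1.4993]
Step 19: x=[3.6579] v=[-1.3694]
Step 20: x=[3.5359] v=[-1.2199]
Step 21: x=[3.4306] v=[-1.0529]
Step 22: x=[3.3435] v=[-0.8708]
Step 23: x=[3.2759] v=[-0.6762]
Step 24: x=[3.2287] v=[-0.4719]
Step 25: x=[3.2026] v=[-0.2608]
Step 26: x=[3.1980] v=[-0.0460]
Step 27: x=[3.2150] v=[0.1695]
First v>=0 after going negative at step 27, time=2.7000

Answer: 2.7000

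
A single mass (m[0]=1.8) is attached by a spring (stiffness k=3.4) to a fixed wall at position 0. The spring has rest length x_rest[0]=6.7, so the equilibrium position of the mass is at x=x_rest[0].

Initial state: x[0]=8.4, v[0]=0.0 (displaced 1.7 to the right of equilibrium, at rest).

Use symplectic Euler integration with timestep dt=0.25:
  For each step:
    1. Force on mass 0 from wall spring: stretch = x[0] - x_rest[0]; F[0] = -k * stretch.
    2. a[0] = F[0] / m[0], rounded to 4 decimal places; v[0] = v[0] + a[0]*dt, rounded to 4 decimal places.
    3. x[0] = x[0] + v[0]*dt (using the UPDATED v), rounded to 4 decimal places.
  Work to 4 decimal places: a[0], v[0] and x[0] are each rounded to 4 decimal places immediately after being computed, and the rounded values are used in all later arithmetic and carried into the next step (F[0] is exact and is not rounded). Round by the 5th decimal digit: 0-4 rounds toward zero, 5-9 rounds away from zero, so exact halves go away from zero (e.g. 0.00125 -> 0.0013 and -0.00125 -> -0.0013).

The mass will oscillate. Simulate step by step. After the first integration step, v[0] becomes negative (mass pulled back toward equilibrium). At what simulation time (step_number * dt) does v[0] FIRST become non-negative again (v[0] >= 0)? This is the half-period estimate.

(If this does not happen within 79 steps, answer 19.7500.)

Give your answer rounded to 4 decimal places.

Step 0: x=[8.4000] v=[0.0000]
Step 1: x=[8.1993] v=[-0.8028]
Step 2: x=[7.8216] v=[-1.5108]
Step 3: x=[7.3115] v=[-2.0405]
Step 4: x=[6.7292] v=[-2.3293]
Step 5: x=[6.1434] v=[-2.3431]
Step 6: x=[5.6233] v=[-2.0803]
Step 7: x=[5.2303] v=[-1.5719]
Step 8: x=[5.0108] v=[-0.8779]
Step 9: x=[4.9908] v=[-0.0802]
Step 10: x=[5.1725] v=[0.7269]
First v>=0 after going negative at step 10, time=2.5000

Answer: 2.5000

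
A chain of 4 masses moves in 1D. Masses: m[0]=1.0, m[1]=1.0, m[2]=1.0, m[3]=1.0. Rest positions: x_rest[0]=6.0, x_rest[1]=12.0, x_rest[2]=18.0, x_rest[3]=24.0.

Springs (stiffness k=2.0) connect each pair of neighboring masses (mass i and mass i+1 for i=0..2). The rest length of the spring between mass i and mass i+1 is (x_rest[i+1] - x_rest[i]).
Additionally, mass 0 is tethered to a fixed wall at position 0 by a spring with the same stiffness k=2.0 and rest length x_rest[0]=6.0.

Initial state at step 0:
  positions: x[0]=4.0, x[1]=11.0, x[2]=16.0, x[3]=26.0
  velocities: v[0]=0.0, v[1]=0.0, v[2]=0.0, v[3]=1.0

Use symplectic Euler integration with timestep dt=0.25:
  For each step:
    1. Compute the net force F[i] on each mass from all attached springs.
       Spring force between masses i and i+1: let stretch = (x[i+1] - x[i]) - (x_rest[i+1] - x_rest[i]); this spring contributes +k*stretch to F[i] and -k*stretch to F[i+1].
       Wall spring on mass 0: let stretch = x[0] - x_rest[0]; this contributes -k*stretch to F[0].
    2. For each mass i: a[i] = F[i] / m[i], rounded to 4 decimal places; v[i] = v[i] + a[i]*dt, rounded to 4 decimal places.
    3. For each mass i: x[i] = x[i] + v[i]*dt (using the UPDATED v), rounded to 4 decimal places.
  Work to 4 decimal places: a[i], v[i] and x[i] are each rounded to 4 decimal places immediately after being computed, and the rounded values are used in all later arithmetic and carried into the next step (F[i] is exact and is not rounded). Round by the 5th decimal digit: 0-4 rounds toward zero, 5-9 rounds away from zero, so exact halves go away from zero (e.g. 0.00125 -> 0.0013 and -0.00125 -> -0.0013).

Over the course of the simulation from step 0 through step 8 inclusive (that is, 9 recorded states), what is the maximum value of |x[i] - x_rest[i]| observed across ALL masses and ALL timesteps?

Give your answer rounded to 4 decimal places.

Step 0: x=[4.0000 11.0000 16.0000 26.0000] v=[0.0000 0.0000 0.0000 1.0000]
Step 1: x=[4.3750 10.7500 16.6250 25.7500] v=[1.5000 -1.0000 2.5000 -1.0000]
Step 2: x=[5.0000 10.4375 17.6563 25.1094] v=[2.5000 -1.2500 4.1250 -2.5625]
Step 3: x=[5.6797 10.3477 18.7169 24.2871] v=[2.7188 -0.3594 4.2422 -3.2891]
Step 4: x=[6.2330 10.7205 19.4276 23.5186] v=[2.2130 1.4912 2.8427 -3.0742]
Step 5: x=[6.5681 11.6208 19.5613 22.9887] v=[1.3403 3.6010 0.5347 -2.1197]
Step 6: x=[6.7138 12.8820 19.1308 22.7804] v=[0.5826 5.0449 -1.7219 -0.8334]
Step 7: x=[6.7913 14.1533 18.3754 22.8659] v=[0.3098 5.0852 -3.0215 0.3418]
Step 8: x=[6.9401 15.0321 17.6536 23.1401] v=[0.5952 3.5153 -2.8873 1.0966]
Max displacement = 3.0321

Answer: 3.0321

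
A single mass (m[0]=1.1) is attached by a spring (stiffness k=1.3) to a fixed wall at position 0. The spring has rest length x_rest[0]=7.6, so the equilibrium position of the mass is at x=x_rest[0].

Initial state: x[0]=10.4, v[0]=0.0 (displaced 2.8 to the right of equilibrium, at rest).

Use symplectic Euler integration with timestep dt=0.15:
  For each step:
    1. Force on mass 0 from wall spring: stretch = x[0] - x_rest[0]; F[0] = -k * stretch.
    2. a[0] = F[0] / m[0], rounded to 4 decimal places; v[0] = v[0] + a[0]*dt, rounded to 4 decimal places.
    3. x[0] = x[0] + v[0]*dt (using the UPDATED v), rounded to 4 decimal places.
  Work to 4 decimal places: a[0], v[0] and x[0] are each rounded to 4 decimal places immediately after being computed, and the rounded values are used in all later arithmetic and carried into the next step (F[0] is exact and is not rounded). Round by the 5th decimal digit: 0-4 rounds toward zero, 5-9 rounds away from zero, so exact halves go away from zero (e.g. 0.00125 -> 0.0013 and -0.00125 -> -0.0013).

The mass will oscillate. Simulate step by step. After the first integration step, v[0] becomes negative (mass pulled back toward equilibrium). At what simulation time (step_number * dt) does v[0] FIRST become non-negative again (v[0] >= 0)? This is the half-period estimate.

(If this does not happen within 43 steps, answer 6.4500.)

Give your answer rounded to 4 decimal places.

Answer: 3.0000

Derivation:
Step 0: x=[10.4000] v=[0.0000]
Step 1: x=[10.3255] v=[-0.4964]
Step 2: x=[10.1786] v=[-0.9796]
Step 3: x=[9.9631] v=[-1.4367]
Step 4: x=[9.6848] v=[-1.8556]
Step 5: x=[9.3510] v=[-2.2252]
Step 6: x=[8.9707] v=[-2.5356]
Step 7: x=[8.5539] v=[-2.7786]
Step 8: x=[8.1117] v=[-2.9477]
Step 9: x=[7.6559] v=[-3.0384]
Step 10: x=[7.1987] v=[-3.0483]
Step 11: x=[6.7521] v=[-2.9772]
Step 12: x=[6.3281] v=[-2.8269]
Step 13: x=[5.9379] v=[-2.6014]
Step 14: x=[5.5919] v=[-2.3068]
Step 15: x=[5.2993] v=[-1.9508]
Step 16: x=[5.0679] v=[-1.5430]
Step 17: x=[4.9038] v=[-1.0941]
Step 18: x=[4.8114] v=[-0.6161]
Step 19: x=[4.7931] v=[-0.1218]
Step 20: x=[4.8495] v=[0.3758]
First v>=0 after going negative at step 20, time=3.0000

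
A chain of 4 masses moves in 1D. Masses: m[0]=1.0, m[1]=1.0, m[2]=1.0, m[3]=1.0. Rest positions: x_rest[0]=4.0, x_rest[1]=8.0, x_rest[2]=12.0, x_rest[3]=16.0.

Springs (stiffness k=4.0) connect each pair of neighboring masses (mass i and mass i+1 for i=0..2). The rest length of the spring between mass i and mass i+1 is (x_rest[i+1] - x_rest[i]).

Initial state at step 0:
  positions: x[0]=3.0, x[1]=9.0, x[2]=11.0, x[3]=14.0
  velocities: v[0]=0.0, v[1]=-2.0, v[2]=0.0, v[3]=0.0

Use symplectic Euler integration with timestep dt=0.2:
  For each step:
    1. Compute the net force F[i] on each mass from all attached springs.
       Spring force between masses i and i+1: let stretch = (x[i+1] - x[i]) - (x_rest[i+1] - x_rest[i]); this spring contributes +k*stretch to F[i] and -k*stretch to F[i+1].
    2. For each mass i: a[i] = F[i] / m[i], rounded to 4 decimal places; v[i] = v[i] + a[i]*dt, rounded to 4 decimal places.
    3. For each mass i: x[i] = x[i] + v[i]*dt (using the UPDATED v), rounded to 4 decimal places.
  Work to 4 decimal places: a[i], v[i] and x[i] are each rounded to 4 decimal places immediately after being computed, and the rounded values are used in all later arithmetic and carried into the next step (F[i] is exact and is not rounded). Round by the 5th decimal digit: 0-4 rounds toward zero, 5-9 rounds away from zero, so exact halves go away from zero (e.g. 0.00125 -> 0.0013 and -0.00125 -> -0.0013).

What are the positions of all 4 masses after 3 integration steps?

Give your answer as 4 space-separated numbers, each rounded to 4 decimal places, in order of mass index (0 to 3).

Step 0: x=[3.0000 9.0000 11.0000 14.0000] v=[0.0000 -2.0000 0.0000 0.0000]
Step 1: x=[3.3200 7.9600 11.1600 14.1600] v=[1.6000 -5.2000 0.8000 0.8000]
Step 2: x=[3.7424 6.6896 11.2880 14.4800] v=[2.1120 -6.3520 0.6400 1.6000]
Step 3: x=[3.9964 5.6834 11.1910 14.9293] v=[1.2698 -5.0310 -0.4851 2.2464]

Answer: 3.9964 5.6834 11.1910 14.9293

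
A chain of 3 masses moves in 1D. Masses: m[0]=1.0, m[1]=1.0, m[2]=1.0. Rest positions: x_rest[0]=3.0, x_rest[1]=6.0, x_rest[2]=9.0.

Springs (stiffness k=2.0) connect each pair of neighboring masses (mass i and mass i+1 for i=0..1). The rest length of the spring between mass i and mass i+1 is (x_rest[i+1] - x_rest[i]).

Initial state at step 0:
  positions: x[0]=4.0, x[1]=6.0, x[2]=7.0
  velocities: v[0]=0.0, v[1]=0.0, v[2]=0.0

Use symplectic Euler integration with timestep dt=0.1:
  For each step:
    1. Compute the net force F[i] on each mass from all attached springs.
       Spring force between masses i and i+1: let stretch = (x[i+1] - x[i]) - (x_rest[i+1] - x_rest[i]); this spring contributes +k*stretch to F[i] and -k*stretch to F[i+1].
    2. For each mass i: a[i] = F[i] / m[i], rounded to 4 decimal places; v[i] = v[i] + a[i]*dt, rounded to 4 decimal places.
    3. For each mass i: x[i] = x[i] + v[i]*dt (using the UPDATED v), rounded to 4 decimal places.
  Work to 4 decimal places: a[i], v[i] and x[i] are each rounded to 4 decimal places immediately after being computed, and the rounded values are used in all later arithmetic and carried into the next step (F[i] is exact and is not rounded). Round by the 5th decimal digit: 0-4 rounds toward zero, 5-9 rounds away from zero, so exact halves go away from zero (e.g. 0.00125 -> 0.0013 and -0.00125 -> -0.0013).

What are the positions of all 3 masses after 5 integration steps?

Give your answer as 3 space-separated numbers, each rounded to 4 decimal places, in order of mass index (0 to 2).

Answer: 3.7006 5.7400 7.5594

Derivation:
Step 0: x=[4.0000 6.0000 7.0000] v=[0.0000 0.0000 0.0000]
Step 1: x=[3.9800 5.9800 7.0400] v=[-0.2000 -0.2000 0.4000]
Step 2: x=[3.9400 5.9412 7.1188] v=[-0.4000 -0.3880 0.7880]
Step 3: x=[3.8800 5.8859 7.2341] v=[-0.5998 -0.5527 1.1525]
Step 4: x=[3.8001 5.8175 7.3824] v=[-0.7986 -0.6842 1.4829]
Step 5: x=[3.7006 5.7400 7.5594] v=[-0.9951 -0.7747 1.7699]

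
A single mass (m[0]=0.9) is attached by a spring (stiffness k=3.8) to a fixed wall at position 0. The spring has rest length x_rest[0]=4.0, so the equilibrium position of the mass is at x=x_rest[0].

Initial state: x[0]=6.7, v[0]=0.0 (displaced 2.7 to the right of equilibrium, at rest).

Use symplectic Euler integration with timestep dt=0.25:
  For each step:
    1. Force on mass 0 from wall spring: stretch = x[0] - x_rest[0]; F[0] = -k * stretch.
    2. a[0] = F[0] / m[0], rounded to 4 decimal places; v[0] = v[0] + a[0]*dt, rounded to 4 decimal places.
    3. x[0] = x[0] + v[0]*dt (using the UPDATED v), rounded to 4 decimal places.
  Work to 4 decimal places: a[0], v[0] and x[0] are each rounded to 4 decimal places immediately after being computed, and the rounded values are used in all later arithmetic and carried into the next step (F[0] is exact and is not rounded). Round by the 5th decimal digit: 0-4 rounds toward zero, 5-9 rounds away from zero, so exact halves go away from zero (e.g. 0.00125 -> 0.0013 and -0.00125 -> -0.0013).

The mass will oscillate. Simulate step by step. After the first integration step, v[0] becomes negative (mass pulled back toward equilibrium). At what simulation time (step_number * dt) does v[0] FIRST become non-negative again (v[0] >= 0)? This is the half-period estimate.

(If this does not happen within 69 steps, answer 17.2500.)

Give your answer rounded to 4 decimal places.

Answer: 1.7500

Derivation:
Step 0: x=[6.7000] v=[0.0000]
Step 1: x=[5.9875] v=[-2.8500]
Step 2: x=[4.7505] v=[-4.9479]
Step 3: x=[3.3155] v=[-5.7401]
Step 4: x=[2.0611] v=[-5.0176]
Step 5: x=[1.3184] v=[-2.9710]
Step 6: x=[1.2833] v=[-0.1404]
Step 7: x=[1.9651] v=[2.7272]
First v>=0 after going negative at step 7, time=1.7500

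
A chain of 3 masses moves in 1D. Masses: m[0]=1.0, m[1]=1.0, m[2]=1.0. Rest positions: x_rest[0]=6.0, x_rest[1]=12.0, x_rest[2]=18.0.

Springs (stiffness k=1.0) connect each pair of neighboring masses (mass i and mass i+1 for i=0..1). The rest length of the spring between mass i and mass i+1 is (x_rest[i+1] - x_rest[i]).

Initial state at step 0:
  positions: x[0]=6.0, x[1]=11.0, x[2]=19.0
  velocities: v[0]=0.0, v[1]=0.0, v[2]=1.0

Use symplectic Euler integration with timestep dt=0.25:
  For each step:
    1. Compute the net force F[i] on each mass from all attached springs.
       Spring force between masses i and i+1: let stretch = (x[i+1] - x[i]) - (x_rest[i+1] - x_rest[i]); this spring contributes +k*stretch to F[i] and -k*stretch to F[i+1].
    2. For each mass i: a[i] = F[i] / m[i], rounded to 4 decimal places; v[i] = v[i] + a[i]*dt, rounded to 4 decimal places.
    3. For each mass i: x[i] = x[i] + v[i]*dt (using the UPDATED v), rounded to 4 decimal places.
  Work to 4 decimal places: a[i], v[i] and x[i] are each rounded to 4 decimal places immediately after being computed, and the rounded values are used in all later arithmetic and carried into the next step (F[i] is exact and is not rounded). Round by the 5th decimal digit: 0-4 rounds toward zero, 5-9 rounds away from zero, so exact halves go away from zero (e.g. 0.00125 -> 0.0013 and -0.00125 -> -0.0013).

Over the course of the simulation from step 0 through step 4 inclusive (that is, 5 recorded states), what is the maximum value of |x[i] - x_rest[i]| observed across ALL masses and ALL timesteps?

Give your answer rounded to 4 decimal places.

Answer: 1.1289

Derivation:
Step 0: x=[6.0000 11.0000 19.0000] v=[0.0000 0.0000 1.0000]
Step 1: x=[5.9375 11.1875 19.1250] v=[-0.2500 0.7500 0.5000]
Step 2: x=[5.8281 11.5430 19.1289] v=[-0.4375 1.4219 0.0156]
Step 3: x=[5.7009 12.0154 19.0337] v=[-0.5088 1.8897 -0.3809]
Step 4: x=[5.5934 12.5318 18.8748] v=[-0.4302 2.0657 -0.6355]
Max displacement = 1.1289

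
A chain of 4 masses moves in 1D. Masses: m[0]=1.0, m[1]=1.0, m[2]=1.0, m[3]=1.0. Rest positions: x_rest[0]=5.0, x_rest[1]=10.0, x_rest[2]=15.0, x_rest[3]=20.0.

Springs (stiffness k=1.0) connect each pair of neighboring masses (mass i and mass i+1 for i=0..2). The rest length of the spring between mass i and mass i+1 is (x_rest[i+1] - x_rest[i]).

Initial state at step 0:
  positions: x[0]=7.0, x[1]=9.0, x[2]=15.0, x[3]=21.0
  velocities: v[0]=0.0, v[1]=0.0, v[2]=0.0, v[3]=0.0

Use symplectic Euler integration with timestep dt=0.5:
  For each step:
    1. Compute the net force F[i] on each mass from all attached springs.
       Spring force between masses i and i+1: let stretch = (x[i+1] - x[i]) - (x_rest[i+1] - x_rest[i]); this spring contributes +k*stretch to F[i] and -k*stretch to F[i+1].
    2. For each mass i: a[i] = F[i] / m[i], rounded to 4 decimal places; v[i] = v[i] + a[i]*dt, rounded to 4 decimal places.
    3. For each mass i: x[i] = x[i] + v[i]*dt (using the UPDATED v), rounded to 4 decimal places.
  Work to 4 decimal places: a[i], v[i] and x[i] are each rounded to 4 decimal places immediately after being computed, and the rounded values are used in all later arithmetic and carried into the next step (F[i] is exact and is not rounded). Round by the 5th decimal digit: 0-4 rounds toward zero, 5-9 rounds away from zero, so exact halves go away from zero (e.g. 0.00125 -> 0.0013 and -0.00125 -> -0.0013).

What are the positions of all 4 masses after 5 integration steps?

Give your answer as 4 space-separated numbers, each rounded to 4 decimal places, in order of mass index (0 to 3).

Answer: 4.8008 10.7969 16.6408 19.7618

Derivation:
Step 0: x=[7.0000 9.0000 15.0000 21.0000] v=[0.0000 0.0000 0.0000 0.0000]
Step 1: x=[6.2500 10.0000 15.0000 20.7500] v=[-1.5000 2.0000 0.0000 -0.5000]
Step 2: x=[5.1875 11.3125 15.1875 20.3125] v=[-2.1250 2.6250 0.3750 -0.8750]
Step 3: x=[4.4063 12.0625 15.6875 19.8438] v=[-1.5625 1.5000 1.0000 -0.9375]
Step 4: x=[4.2891 11.8047 16.3204 19.5860] v=[-0.2344 -0.5156 1.2657 -0.5157]
Step 5: x=[4.8008 10.7969 16.6408 19.7618] v=[1.0234 -2.0156 0.6407 0.3515]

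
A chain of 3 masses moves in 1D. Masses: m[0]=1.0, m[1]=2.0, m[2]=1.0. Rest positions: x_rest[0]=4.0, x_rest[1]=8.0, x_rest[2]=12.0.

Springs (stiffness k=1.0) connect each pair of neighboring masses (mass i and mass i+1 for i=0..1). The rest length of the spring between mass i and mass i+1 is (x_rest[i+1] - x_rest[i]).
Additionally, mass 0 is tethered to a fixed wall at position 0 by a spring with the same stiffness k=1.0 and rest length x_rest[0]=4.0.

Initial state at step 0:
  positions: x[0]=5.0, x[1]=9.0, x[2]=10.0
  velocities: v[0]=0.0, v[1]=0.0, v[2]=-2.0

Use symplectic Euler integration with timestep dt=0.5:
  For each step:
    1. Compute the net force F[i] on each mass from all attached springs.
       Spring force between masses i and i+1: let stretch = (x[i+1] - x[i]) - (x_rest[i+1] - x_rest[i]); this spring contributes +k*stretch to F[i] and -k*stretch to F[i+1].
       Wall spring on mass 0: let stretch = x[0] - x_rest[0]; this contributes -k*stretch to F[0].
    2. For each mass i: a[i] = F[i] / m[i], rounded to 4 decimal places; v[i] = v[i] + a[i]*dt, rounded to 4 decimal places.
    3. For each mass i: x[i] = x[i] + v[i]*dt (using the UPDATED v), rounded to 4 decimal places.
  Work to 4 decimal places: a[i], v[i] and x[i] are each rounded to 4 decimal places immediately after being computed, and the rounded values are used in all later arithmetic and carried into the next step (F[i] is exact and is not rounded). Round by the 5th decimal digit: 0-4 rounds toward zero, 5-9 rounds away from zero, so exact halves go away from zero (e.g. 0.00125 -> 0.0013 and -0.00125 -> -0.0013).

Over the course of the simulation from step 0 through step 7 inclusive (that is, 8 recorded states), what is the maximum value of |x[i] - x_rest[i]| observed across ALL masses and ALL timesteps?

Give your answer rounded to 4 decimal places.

Step 0: x=[5.0000 9.0000 10.0000] v=[0.0000 0.0000 -2.0000]
Step 1: x=[4.7500 8.6250 9.7500] v=[-0.5000 -0.7500 -0.5000]
Step 2: x=[4.2813 7.9063 10.2188] v=[-0.9375 -1.4375 0.9375]
Step 3: x=[3.6485 7.0235 11.1095] v=[-1.2657 -1.7657 1.7813]
Step 4: x=[2.9473 6.2295 11.9787] v=[-1.4025 -1.5880 1.7383]
Step 5: x=[2.3298 5.7439 12.4106] v=[-1.2351 -0.9713 0.8637]
Step 6: x=[1.9833 5.6648 12.1758] v=[-0.6930 -0.1582 -0.4697]
Step 7: x=[2.0614 5.9394 11.3132] v=[0.1561 0.5492 -1.7252]
Max displacement = 2.3352

Answer: 2.3352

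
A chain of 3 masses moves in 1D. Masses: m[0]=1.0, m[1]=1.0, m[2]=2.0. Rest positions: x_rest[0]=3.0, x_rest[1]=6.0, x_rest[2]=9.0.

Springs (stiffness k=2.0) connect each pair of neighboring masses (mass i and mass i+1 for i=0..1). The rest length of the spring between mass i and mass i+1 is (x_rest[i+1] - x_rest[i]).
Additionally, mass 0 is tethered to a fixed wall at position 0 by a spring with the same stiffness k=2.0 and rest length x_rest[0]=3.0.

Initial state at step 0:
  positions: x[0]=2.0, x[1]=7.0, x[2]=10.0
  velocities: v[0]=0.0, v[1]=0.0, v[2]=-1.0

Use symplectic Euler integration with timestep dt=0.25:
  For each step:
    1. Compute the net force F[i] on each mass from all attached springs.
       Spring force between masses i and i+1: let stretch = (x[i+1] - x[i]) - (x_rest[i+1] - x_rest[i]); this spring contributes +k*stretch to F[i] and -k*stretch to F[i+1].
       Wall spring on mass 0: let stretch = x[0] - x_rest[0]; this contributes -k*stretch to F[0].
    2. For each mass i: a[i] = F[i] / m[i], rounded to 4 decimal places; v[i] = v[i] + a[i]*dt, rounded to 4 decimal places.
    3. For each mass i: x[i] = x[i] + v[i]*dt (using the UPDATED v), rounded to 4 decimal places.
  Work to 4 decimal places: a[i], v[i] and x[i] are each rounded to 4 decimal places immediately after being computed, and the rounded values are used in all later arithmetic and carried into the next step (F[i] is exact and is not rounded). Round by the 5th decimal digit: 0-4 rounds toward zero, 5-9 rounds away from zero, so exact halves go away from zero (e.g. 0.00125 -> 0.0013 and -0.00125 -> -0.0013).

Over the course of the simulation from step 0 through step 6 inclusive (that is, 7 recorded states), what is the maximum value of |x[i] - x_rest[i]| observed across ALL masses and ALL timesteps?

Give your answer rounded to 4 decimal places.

Answer: 1.2973

Derivation:
Step 0: x=[2.0000 7.0000 10.0000] v=[0.0000 0.0000 -1.0000]
Step 1: x=[2.3750 6.7500 9.7500] v=[1.5000 -1.0000 -1.0000]
Step 2: x=[3.0000 6.3281 9.5000] v=[2.5000 -1.6875 -1.0000]
Step 3: x=[3.6660 5.8867 9.2393] v=[2.6641 -1.7656 -1.0430]
Step 4: x=[4.1514 5.5868 8.9565] v=[1.9415 -1.1997 -1.1312]
Step 5: x=[4.2973 5.5287 8.6506] v=[0.5835 -0.2326 -1.2236]
Step 6: x=[4.0599 5.7069 8.3371] v=[-0.9495 0.7127 -1.2541]
Max displacement = 1.2973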